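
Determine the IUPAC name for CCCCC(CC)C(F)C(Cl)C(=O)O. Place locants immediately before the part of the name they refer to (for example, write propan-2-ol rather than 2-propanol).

Counting along the main chain through the –COOH group gives 8 carbons: the parent is octane.
A carboxylic acid (terminal –COOH) is the principal characteristic group, giving the suffix -oic acid.
Number the chain so that the carboxylic acid carbon is C-1 by definition.
That gives a chloro group at C-2; an ethyl group at C-4; a fluoro group at C-3.
Prefixes are listed alphabetically: chloro, ethyl, fluoro.
Putting it together: 2-chloro-4-ethyl-3-fluorooctanoic acid.

2-chloro-4-ethyl-3-fluorooctanoic acid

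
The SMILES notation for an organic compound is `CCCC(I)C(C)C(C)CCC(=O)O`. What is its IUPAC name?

Counting along the main chain through the –COOH group gives 9 carbons: the parent is nonane.
A carboxylic acid (terminal –COOH) is the principal characteristic group, giving the suffix -oic acid.
Number the chain so that the carboxylic acid carbon is C-1 by definition.
This places an iodo group at C-6; methyl groups at C-4 and C-5.
Substituent prefixes are cited in alphabetical order (multiplying prefixes like di-/tri- are ignored for ordering).
The name is 6-iodo-4,5-dimethylnonanoic acid.

6-iodo-4,5-dimethylnonanoic acid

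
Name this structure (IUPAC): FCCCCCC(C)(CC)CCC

The longest carbon chain is 9 atoms: the parent is nonane.
Number the chain so that the substituent locant set {1,6,6} is lower than {4,4,9} at the first point of difference.
That gives an ethyl group at C-6; a fluoro group at C-1; a methyl group at C-6.
Substituent prefixes are cited in alphabetical order (multiplying prefixes like di-/tri- are ignored for ordering).
Assembling the pieces gives 6-ethyl-1-fluoro-6-methylnonane.

6-ethyl-1-fluoro-6-methylnonane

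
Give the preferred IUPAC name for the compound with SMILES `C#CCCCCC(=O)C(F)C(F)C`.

2,3-difluorodec-9-yn-4-one

Counting along the main chain through the carbonyl and the multiple bond gives 10 carbons: the parent is decane.
A ketone (C=O on an internal carbon) is the principal characteristic group, giving the suffix -one.
The chain contains a C≡C triple bond, so the unsaturation ending is -yne.
Choose the numbering such that numbering from this end puts the carbonyl group at C-4 rather than C-7.
That gives the carbonyl at C-4; the triple bond between C-9 and C-10; fluoro groups at C-2 and C-3.
Putting it together: 2,3-difluorodec-9-yn-4-one.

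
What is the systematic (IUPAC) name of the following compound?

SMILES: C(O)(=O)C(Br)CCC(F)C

2-bromo-5-fluorohexanoic acid

The longest carbon chain that includes the –COOH group has 6 carbons, so the parent hydride is hexane.
The highest-priority functional group is a carboxylic acid (terminal –COOH), so the name ends in -oic acid.
The numbering direction is chosen so that the carboxylic acid carbon is C-1 by definition.
With this numbering: a bromo group at C-2; a fluoro group at C-5.
Substituent prefixes are cited in alphabetical order (multiplying prefixes like di-/tri- are ignored for ordering).
The name is 2-bromo-5-fluorohexanoic acid.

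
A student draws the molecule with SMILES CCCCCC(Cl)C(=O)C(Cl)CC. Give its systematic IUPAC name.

3,5-dichlorodecan-4-one

The longest chain bearing the carbonyl is 10 carbons long (decane).
The principal characteristic group is a ketone (C=O on an internal carbon), named with the suffix -one.
The numbering direction is chosen so that numbering from this end puts the carbonyl group at C-4 rather than C-7.
With this numbering: the carbonyl at C-4; chloro groups at C-3 and C-5.
Assembling the pieces gives 3,5-dichlorodecan-4-one.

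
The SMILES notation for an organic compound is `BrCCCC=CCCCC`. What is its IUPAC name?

The longest carbon chain that includes the multiple bond has 9 carbons, so the parent hydride is nonane.
The chain contains a C=C double bond, so the unsaturation ending is -ene.
The numbering direction is chosen so that numbering from this end puts the double bond at C-4 rather than C-5.
With this numbering: the double bond between C-4 and C-5; a bromo group at C-1.
The name is 1-bromonon-4-ene.

1-bromonon-4-ene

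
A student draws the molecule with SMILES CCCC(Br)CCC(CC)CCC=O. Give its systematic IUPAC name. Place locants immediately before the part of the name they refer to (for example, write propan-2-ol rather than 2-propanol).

The longest chain bearing the –CHO group is 10 carbons long (decane).
An aldehyde (terminal –CHO) is the principal characteristic group, giving the suffix -al.
Choose the numbering such that the aldehyde carbon is C-1 by definition.
This places a bromo group at C-7; an ethyl group at C-4.
Prefixes are listed alphabetically: bromo, ethyl.
The name is 7-bromo-4-ethyldecanal.

7-bromo-4-ethyldecanal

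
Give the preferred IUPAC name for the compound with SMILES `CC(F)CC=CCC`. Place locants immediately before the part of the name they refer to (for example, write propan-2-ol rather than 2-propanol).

6-fluorohept-3-ene

The longest carbon chain that includes the multiple bond has 7 carbons, so the parent hydride is heptane.
A C=C double bond in the chain gives the infix -ene-.
The numbering direction is chosen so that numbering from this end puts the double bond at C-3 rather than C-4.
That gives the double bond between C-3 and C-4; a fluoro group at C-6.
Putting it together: 6-fluorohept-3-ene.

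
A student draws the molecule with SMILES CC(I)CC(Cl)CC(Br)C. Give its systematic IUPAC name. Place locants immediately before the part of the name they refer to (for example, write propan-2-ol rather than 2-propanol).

2-bromo-4-chloro-6-iodoheptane

The longest carbon chain is 7 atoms: the parent is heptane.
Choose the numbering such that the locant sets are identical either way, so the alphabetically earlier bromo substituent takes the lower locant (2 rather than 6).
That gives a bromo group at C-2; a chloro group at C-4; an iodo group at C-6.
Prefixes are listed alphabetically: bromo, chloro, iodo.
The name is 2-bromo-4-chloro-6-iodoheptane.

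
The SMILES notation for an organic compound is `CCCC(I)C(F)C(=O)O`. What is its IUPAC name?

Counting along the main chain through the –COOH group gives 6 carbons: the parent is hexane.
A carboxylic acid (terminal –COOH) is the principal characteristic group, giving the suffix -oic acid.
The numbering direction is chosen so that the carboxylic acid carbon is C-1 by definition.
That gives a fluoro group at C-2; an iodo group at C-3.
Prefixes are listed alphabetically: fluoro, iodo.
Assembling the pieces gives 2-fluoro-3-iodohexanoic acid.

2-fluoro-3-iodohexanoic acid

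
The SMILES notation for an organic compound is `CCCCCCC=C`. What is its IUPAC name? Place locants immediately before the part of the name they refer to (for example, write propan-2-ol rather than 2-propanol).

oct-1-ene

The longest carbon chain that includes the multiple bond has 8 carbons, so the parent hydride is octane.
A C=C double bond in the chain gives the infix -ene-.
The numbering direction is chosen so that numbering from this end puts the double bond at C-1 rather than C-7.
This places the double bond between C-1 and C-2.
Assembling the pieces gives oct-1-ene.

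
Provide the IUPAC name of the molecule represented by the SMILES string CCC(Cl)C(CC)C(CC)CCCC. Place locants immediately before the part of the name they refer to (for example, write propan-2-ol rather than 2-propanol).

The longest continuous carbon chain has 9 atoms, so the parent hydride is nonane.
Choose the numbering such that the substituent locant set {3,4,5} is lower than {5,6,7} at the first point of difference.
This places a chloro group at C-3; ethyl groups at C-4 and C-5.
Prefixes are listed alphabetically: chloro, ethyl.
The name is 3-chloro-4,5-diethylnonane.

3-chloro-4,5-diethylnonane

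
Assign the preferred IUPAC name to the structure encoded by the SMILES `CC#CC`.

but-2-yne

The longest carbon chain that includes the multiple bond has 4 carbons, so the parent hydride is butane.
The chain contains a C≡C triple bond, so the unsaturation ending is -yne.
Both numbering directions give the same locant set; either may be used.
That gives the triple bond between C-2 and C-3.
The name is but-2-yne.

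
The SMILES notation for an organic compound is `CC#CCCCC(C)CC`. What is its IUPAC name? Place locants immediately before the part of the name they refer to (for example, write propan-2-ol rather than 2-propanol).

7-methylnon-2-yne

The longest carbon chain that includes the multiple bond has 9 carbons, so the parent hydride is nonane.
A C≡C triple bond in the chain gives the infix -yne-.
Number the chain so that numbering from this end puts the triple bond at C-2 rather than C-7.
That gives the triple bond between C-2 and C-3; a methyl group at C-7.
Putting it together: 7-methylnon-2-yne.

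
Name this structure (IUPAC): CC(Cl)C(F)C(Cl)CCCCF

The parent chain contains 8 carbons (octane).
Number the chain so that the substituent locant set {1,5,6,7} is lower than {2,3,4,8} at the first point of difference.
That gives chloro groups at C-5 and C-7; fluoro groups at C-1 and C-6.
The substituents are ordered alphabetically, ignoring any di-/tri- multipliers.
Putting it together: 5,7-dichloro-1,6-difluorooctane.

5,7-dichloro-1,6-difluorooctane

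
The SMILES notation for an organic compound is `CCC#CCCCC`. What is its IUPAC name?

Counting along the main chain through the multiple bond gives 8 carbons: the parent is octane.
There is one C≡C triple bond, indicated by the ending -yne.
Choose the numbering such that numbering from this end puts the triple bond at C-3 rather than C-5.
That gives the triple bond between C-3 and C-4.
Assembling the pieces gives oct-3-yne.

oct-3-yne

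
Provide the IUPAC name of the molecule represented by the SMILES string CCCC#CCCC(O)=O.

oct-4-ynoic acid

The longest chain bearing the –COOH group and the multiple bond is 8 carbons long (octane).
The highest-priority functional group is a carboxylic acid (terminal –COOH), so the name ends in -oic acid.
A C≡C triple bond in the chain gives the infix -yne-.
Choose the numbering such that the carboxylic acid carbon is C-1 by definition.
This places the triple bond between C-4 and C-5.
Assembling the pieces gives oct-4-ynoic acid.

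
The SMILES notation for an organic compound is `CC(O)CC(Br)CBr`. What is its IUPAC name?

Counting along the main chain through the –OH group gives 5 carbons: the parent is pentane.
The highest-priority functional group is an alcohol (–OH), so the name ends in -ol.
Choose the numbering such that numbering from this end puts the hydroxyl group at C-2 rather than C-4.
With this numbering: the hydroxyl at C-2; bromo groups at C-4 and C-5.
Assembling the pieces gives 4,5-dibromopentan-2-ol.

4,5-dibromopentan-2-ol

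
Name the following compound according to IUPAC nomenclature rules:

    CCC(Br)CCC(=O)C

The longest chain bearing the carbonyl is 7 carbons long (heptane).
A ketone (C=O on an internal carbon) is the principal characteristic group, giving the suffix -one.
Number the chain so that numbering from this end puts the carbonyl group at C-2 rather than C-6.
That gives the carbonyl at C-2; a bromo group at C-5.
Putting it together: 5-bromoheptan-2-one.

5-bromoheptan-2-one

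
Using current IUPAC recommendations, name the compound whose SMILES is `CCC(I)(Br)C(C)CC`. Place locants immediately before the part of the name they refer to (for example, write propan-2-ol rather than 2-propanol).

The parent chain contains 6 carbons (hexane).
Number the chain so that the substituent locant set {3,3,4} is lower than {3,4,4} at the first point of difference.
With this numbering: a bromo group at C-3; an iodo group at C-3; a methyl group at C-4.
Prefixes are listed alphabetically: bromo, iodo, methyl.
Putting it together: 3-bromo-3-iodo-4-methylhexane.

3-bromo-3-iodo-4-methylhexane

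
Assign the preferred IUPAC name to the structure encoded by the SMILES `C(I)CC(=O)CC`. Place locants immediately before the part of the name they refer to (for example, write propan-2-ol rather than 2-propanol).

Counting along the main chain through the carbonyl gives 5 carbons: the parent is pentane.
The highest-priority functional group is a ketone (C=O on an internal carbon), so the name ends in -one.
The numbering direction is chosen so that the substituent locant set {1} is lower than {5} at the first point of difference.
That gives the carbonyl at C-3; an iodo group at C-1.
Assembling the pieces gives 1-iodopentan-3-one.

1-iodopentan-3-one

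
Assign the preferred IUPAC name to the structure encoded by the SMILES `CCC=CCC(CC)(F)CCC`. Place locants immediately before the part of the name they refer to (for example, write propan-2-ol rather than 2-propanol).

The longest carbon chain that includes the multiple bond has 9 carbons, so the parent hydride is nonane.
The chain contains a C=C double bond, so the unsaturation ending is -ene.
Number the chain so that numbering from this end puts the double bond at C-3 rather than C-6.
That gives the double bond between C-3 and C-4; an ethyl group at C-6; a fluoro group at C-6.
Prefixes are listed alphabetically: ethyl, fluoro.
Putting it together: 6-ethyl-6-fluoronon-3-ene.

6-ethyl-6-fluoronon-3-ene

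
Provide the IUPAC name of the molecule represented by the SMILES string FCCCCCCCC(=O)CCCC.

The longest chain bearing the carbonyl is 12 carbons long (dodecane).
A ketone (C=O on an internal carbon) is the principal characteristic group, giving the suffix -one.
Number the chain so that numbering from this end puts the carbonyl group at C-5 rather than C-8.
That gives the carbonyl at C-5; a fluoro group at C-12.
The name is 12-fluorododecan-5-one.

12-fluorododecan-5-one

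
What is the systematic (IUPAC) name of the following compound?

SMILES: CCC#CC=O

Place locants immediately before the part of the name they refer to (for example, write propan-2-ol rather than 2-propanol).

pent-2-ynal

The longest chain bearing the –CHO group and the multiple bond is 5 carbons long (pentane).
The highest-priority functional group is an aldehyde (terminal –CHO), so the name ends in -al.
The chain contains a C≡C triple bond, so the unsaturation ending is -yne.
Choose the numbering such that the aldehyde carbon is C-1 by definition.
This places the triple bond between C-2 and C-3.
The name is pent-2-ynal.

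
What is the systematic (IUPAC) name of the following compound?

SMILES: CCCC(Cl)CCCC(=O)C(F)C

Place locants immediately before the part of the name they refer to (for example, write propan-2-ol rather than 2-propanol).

7-chloro-2-fluorodecan-3-one

The longest carbon chain that includes the carbonyl has 10 carbons, so the parent hydride is decane.
The principal characteristic group is a ketone (C=O on an internal carbon), named with the suffix -one.
The numbering direction is chosen so that numbering from this end puts the carbonyl group at C-3 rather than C-8.
That gives the carbonyl at C-3; a chloro group at C-7; a fluoro group at C-2.
The substituents are ordered alphabetically, ignoring any di-/tri- multipliers.
The name is 7-chloro-2-fluorodecan-3-one.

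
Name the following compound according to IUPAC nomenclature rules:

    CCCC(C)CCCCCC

4-methyldecane

The longest carbon chain is 10 atoms: the parent is decane.
Number the chain so that the substituent locant set {4} is lower than {7} at the first point of difference.
With this numbering: a methyl group at C-4.
The name is 4-methyldecane.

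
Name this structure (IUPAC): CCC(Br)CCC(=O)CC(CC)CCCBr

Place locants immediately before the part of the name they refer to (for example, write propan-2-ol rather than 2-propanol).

1,9-dibromo-4-ethylundecan-6-one

The longest chain bearing the carbonyl is 11 carbons long (undecane).
The principal characteristic group is a ketone (C=O on an internal carbon), named with the suffix -one.
The numbering direction is chosen so that the substituent locant set {1,4,9} is lower than {3,8,11} at the first point of difference.
That gives the carbonyl at C-6; bromo groups at C-1 and C-9; an ethyl group at C-4.
The substituents are ordered alphabetically, ignoring any di-/tri- multipliers.
Putting it together: 1,9-dibromo-4-ethylundecan-6-one.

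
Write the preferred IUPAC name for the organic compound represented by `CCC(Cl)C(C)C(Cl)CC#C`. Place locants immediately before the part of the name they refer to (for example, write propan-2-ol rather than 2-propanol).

4,6-dichloro-5-methyloct-1-yne

Counting along the main chain through the multiple bond gives 8 carbons: the parent is octane.
The chain contains a C≡C triple bond, so the unsaturation ending is -yne.
Choose the numbering such that numbering from this end puts the triple bond at C-1 rather than C-7.
That gives the triple bond between C-1 and C-2; chloro groups at C-4 and C-6; a methyl group at C-5.
Prefixes are listed alphabetically: chloro, methyl.
Putting it together: 4,6-dichloro-5-methyloct-1-yne.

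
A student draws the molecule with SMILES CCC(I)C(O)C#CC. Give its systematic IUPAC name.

5-iodohept-2-yn-4-ol

The longest carbon chain that includes the –OH group and the multiple bond has 7 carbons, so the parent hydride is heptane.
An alcohol (–OH) is the principal characteristic group, giving the suffix -ol.
The chain contains a C≡C triple bond, so the unsaturation ending is -yne.
Choose the numbering such that numbering from this end puts the triple bond at C-2 rather than C-5.
This places the hydroxyl at C-4; the triple bond between C-2 and C-3; an iodo group at C-5.
Assembling the pieces gives 5-iodohept-2-yn-4-ol.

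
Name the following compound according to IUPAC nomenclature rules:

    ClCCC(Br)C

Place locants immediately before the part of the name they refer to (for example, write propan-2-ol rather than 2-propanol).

The longest carbon chain is 4 atoms: the parent is butane.
The numbering direction is chosen so that the substituent locant set {1,3} is lower than {2,4} at the first point of difference.
This places a bromo group at C-3; a chloro group at C-1.
Substituent prefixes are cited in alphabetical order (multiplying prefixes like di-/tri- are ignored for ordering).
Putting it together: 3-bromo-1-chlorobutane.

3-bromo-1-chlorobutane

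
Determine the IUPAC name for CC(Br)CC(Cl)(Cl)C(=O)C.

Counting along the main chain through the carbonyl gives 6 carbons: the parent is hexane.
The principal characteristic group is a ketone (C=O on an internal carbon), named with the suffix -one.
Number the chain so that numbering from this end puts the carbonyl group at C-2 rather than C-5.
That gives the carbonyl at C-2; a bromo group at C-5; two chloro groups at C-3.
The substituents are ordered alphabetically, ignoring any di-/tri- multipliers.
Putting it together: 5-bromo-3,3-dichlorohexan-2-one.

5-bromo-3,3-dichlorohexan-2-one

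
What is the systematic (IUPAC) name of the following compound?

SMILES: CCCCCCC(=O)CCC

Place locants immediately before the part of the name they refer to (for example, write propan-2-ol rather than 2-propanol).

Counting along the main chain through the carbonyl gives 10 carbons: the parent is decane.
The highest-priority functional group is a ketone (C=O on an internal carbon), so the name ends in -one.
Number the chain so that numbering from this end puts the carbonyl group at C-4 rather than C-7.
That gives the carbonyl at C-4.
The name is decan-4-one.

decan-4-one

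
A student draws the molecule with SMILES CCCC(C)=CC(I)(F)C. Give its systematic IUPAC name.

Counting along the main chain through the multiple bond gives 7 carbons: the parent is heptane.
A C=C double bond in the chain gives the infix -ene-.
The numbering direction is chosen so that numbering from this end puts the double bond at C-3 rather than C-4.
With this numbering: the double bond between C-3 and C-4; a fluoro group at C-2; an iodo group at C-2; a methyl group at C-4.
The substituents are ordered alphabetically, ignoring any di-/tri- multipliers.
Putting it together: 2-fluoro-2-iodo-4-methylhept-3-ene.

2-fluoro-2-iodo-4-methylhept-3-ene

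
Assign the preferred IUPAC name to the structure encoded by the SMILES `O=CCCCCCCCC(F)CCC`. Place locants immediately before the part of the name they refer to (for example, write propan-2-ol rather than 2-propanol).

9-fluorododecanal

Counting along the main chain through the –CHO group gives 12 carbons: the parent is dodecane.
The principal characteristic group is an aldehyde (terminal –CHO), named with the suffix -al.
Choose the numbering such that the aldehyde carbon is C-1 by definition.
That gives a fluoro group at C-9.
Assembling the pieces gives 9-fluorododecanal.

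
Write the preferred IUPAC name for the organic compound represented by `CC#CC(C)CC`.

The longest carbon chain that includes the multiple bond has 6 carbons, so the parent hydride is hexane.
There is one C≡C triple bond, indicated by the ending -yne.
Choose the numbering such that numbering from this end puts the triple bond at C-2 rather than C-4.
This places the triple bond between C-2 and C-3; a methyl group at C-4.
Putting it together: 4-methylhex-2-yne.

4-methylhex-2-yne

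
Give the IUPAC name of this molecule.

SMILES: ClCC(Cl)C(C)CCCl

1,2,5-trichloro-3-methylpentane

The longest carbon chain is 5 atoms: the parent is pentane.
Number the chain so that the substituent locant set {1,2,3,5} is lower than {1,3,4,5} at the first point of difference.
This places chloro groups at C-1 and C-2 and C-5; a methyl group at C-3.
Prefixes are listed alphabetically: chloro, methyl.
Assembling the pieces gives 1,2,5-trichloro-3-methylpentane.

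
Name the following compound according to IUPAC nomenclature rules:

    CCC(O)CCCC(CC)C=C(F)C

7-ethyl-9-fluorodec-8-en-3-ol

Counting along the main chain through the –OH group and the multiple bond gives 10 carbons: the parent is decane.
An alcohol (–OH) is the principal characteristic group, giving the suffix -ol.
A C=C double bond in the chain gives the infix -ene-.
Number the chain so that numbering from this end puts the hydroxyl group at C-3 rather than C-8.
That gives the hydroxyl at C-3; the double bond between C-8 and C-9; an ethyl group at C-7; a fluoro group at C-9.
Substituent prefixes are cited in alphabetical order (multiplying prefixes like di-/tri- are ignored for ordering).
Assembling the pieces gives 7-ethyl-9-fluorodec-8-en-3-ol.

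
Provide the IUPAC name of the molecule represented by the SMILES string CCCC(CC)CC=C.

Counting along the main chain through the multiple bond gives 7 carbons: the parent is heptane.
The chain contains a C=C double bond, so the unsaturation ending is -ene.
The numbering direction is chosen so that numbering from this end puts the double bond at C-1 rather than C-6.
With this numbering: the double bond between C-1 and C-2; an ethyl group at C-4.
Putting it together: 4-ethylhept-1-ene.

4-ethylhept-1-ene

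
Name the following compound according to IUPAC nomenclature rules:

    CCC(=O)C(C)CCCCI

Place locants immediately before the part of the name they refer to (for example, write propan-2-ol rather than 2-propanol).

8-iodo-4-methyloctan-3-one

The longest carbon chain that includes the carbonyl has 8 carbons, so the parent hydride is octane.
A ketone (C=O on an internal carbon) is the principal characteristic group, giving the suffix -one.
Choose the numbering such that numbering from this end puts the carbonyl group at C-3 rather than C-6.
With this numbering: the carbonyl at C-3; an iodo group at C-8; a methyl group at C-4.
The substituents are ordered alphabetically, ignoring any di-/tri- multipliers.
Putting it together: 8-iodo-4-methyloctan-3-one.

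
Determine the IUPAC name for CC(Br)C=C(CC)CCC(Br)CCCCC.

2,7-dibromo-4-ethyldodec-3-ene

The longest carbon chain that includes the multiple bond has 12 carbons, so the parent hydride is dodecane.
There is one C=C double bond, indicated by the ending -ene.
The numbering direction is chosen so that numbering from this end puts the double bond at C-3 rather than C-9.
This places the double bond between C-3 and C-4; bromo groups at C-2 and C-7; an ethyl group at C-4.
Substituent prefixes are cited in alphabetical order (multiplying prefixes like di-/tri- are ignored for ordering).
The name is 2,7-dibromo-4-ethyldodec-3-ene.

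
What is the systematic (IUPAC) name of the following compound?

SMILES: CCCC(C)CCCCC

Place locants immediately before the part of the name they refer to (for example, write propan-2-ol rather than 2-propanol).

The longest carbon chain is 9 atoms: the parent is nonane.
Number the chain so that the substituent locant set {4} is lower than {6} at the first point of difference.
With this numbering: a methyl group at C-4.
The name is 4-methylnonane.

4-methylnonane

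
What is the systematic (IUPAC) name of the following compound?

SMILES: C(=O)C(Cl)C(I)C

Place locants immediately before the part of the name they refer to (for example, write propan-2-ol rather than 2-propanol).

2-chloro-3-iodobutanal

The longest chain bearing the –CHO group is 4 carbons long (butane).
The principal characteristic group is an aldehyde (terminal –CHO), named with the suffix -al.
The numbering direction is chosen so that the aldehyde carbon is C-1 by definition.
This places a chloro group at C-2; an iodo group at C-3.
Substituent prefixes are cited in alphabetical order (multiplying prefixes like di-/tri- are ignored for ordering).
Putting it together: 2-chloro-3-iodobutanal.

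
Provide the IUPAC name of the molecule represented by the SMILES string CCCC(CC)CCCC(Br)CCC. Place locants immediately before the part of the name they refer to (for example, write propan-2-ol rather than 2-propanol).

The longest continuous carbon chain has 11 atoms, so the parent hydride is undecane.
Number the chain so that the locant sets are identical either way, so the alphabetically earlier bromo substituent takes the lower locant (4 rather than 8).
That gives a bromo group at C-4; an ethyl group at C-8.
Substituent prefixes are cited in alphabetical order (multiplying prefixes like di-/tri- are ignored for ordering).
Putting it together: 4-bromo-8-ethylundecane.

4-bromo-8-ethylundecane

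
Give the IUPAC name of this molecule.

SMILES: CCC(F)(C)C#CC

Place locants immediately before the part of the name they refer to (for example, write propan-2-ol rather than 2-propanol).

The longest chain bearing the multiple bond is 6 carbons long (hexane).
There is one C≡C triple bond, indicated by the ending -yne.
Number the chain so that numbering from this end puts the triple bond at C-2 rather than C-4.
This places the triple bond between C-2 and C-3; a fluoro group at C-4; a methyl group at C-4.
The substituents are ordered alphabetically, ignoring any di-/tri- multipliers.
The name is 4-fluoro-4-methylhex-2-yne.

4-fluoro-4-methylhex-2-yne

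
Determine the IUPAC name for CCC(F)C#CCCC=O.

6-fluorooct-4-ynal

The longest chain bearing the –CHO group and the multiple bond is 8 carbons long (octane).
An aldehyde (terminal –CHO) is the principal characteristic group, giving the suffix -al.
There is one C≡C triple bond, indicated by the ending -yne.
Choose the numbering such that the aldehyde carbon is C-1 by definition.
With this numbering: the triple bond between C-4 and C-5; a fluoro group at C-6.
Putting it together: 6-fluorooct-4-ynal.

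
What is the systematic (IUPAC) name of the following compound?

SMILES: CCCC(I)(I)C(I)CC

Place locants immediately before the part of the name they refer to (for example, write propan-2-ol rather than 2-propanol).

3,4,4-triiodoheptane

The longest continuous carbon chain has 7 atoms, so the parent hydride is heptane.
The numbering direction is chosen so that the substituent locant set {3,4,4} is lower than {4,4,5} at the first point of difference.
That gives iodo groups at C-3 and C-4 (×2).
The name is 3,4,4-triiodoheptane.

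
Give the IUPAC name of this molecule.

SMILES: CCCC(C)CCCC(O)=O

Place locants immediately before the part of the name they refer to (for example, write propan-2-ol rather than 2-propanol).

5-methyloctanoic acid

The longest carbon chain that includes the –COOH group has 8 carbons, so the parent hydride is octane.
The highest-priority functional group is a carboxylic acid (terminal –COOH), so the name ends in -oic acid.
Number the chain so that the carboxylic acid carbon is C-1 by definition.
This places a methyl group at C-5.
Assembling the pieces gives 5-methyloctanoic acid.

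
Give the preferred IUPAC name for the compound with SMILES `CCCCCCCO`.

heptan-1-ol

Counting along the main chain through the –OH group gives 7 carbons: the parent is heptane.
The principal characteristic group is an alcohol (–OH), named with the suffix -ol.
The numbering direction is chosen so that numbering from this end puts the hydroxyl group at C-1 rather than C-7.
With this numbering: the hydroxyl at C-1.
Assembling the pieces gives heptan-1-ol.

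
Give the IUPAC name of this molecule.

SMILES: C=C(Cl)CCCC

2-chlorohex-1-ene

The longest chain bearing the multiple bond is 6 carbons long (hexane).
A C=C double bond in the chain gives the infix -ene-.
Choose the numbering such that numbering from this end puts the double bond at C-1 rather than C-5.
That gives the double bond between C-1 and C-2; a chloro group at C-2.
Assembling the pieces gives 2-chlorohex-1-ene.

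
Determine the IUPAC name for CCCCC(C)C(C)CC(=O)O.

3,4-dimethyloctanoic acid

The longest carbon chain that includes the –COOH group has 8 carbons, so the parent hydride is octane.
A carboxylic acid (terminal –COOH) is the principal characteristic group, giving the suffix -oic acid.
The numbering direction is chosen so that the carboxylic acid carbon is C-1 by definition.
This places methyl groups at C-3 and C-4.
The name is 3,4-dimethyloctanoic acid.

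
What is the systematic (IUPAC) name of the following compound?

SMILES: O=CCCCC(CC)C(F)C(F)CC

Counting along the main chain through the –CHO group gives 9 carbons: the parent is nonane.
An aldehyde (terminal –CHO) is the principal characteristic group, giving the suffix -al.
Number the chain so that the aldehyde carbon is C-1 by definition.
This places an ethyl group at C-5; fluoro groups at C-6 and C-7.
Prefixes are listed alphabetically: ethyl, fluoro.
Assembling the pieces gives 5-ethyl-6,7-difluorononanal.

5-ethyl-6,7-difluorononanal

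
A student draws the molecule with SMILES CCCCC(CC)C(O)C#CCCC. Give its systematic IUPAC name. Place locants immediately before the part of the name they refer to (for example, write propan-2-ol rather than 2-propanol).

Counting along the main chain through the –OH group and the multiple bond gives 11 carbons: the parent is undecane.
An alcohol (–OH) is the principal characteristic group, giving the suffix -ol.
There is one C≡C triple bond, indicated by the ending -yne.
Number the chain so that numbering from this end puts the triple bond at C-4 rather than C-7.
This places the hydroxyl at C-6; the triple bond between C-4 and C-5; an ethyl group at C-7.
Assembling the pieces gives 7-ethylundec-4-yn-6-ol.

7-ethylundec-4-yn-6-ol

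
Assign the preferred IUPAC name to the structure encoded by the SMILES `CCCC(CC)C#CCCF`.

The longest carbon chain that includes the multiple bond has 8 carbons, so the parent hydride is octane.
A C≡C triple bond in the chain gives the infix -yne-.
Number the chain so that numbering from this end puts the triple bond at C-3 rather than C-5.
This places the triple bond between C-3 and C-4; an ethyl group at C-5; a fluoro group at C-1.
The substituents are ordered alphabetically, ignoring any di-/tri- multipliers.
Putting it together: 5-ethyl-1-fluorooct-3-yne.

5-ethyl-1-fluorooct-3-yne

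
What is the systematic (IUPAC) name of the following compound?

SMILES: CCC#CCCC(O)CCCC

undec-8-yn-5-ol

The longest carbon chain that includes the –OH group and the multiple bond has 11 carbons, so the parent hydride is undecane.
The principal characteristic group is an alcohol (–OH), named with the suffix -ol.
There is one C≡C triple bond, indicated by the ending -yne.
Choose the numbering such that numbering from this end puts the hydroxyl group at C-5 rather than C-7.
That gives the hydroxyl at C-5; the triple bond between C-8 and C-9.
The name is undec-8-yn-5-ol.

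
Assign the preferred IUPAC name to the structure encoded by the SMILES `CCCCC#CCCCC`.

Counting along the main chain through the multiple bond gives 10 carbons: the parent is decane.
A C≡C triple bond in the chain gives the infix -yne-.
Numbering from either end gives identical locants here.
With this numbering: the triple bond between C-5 and C-6.
Assembling the pieces gives dec-5-yne.

dec-5-yne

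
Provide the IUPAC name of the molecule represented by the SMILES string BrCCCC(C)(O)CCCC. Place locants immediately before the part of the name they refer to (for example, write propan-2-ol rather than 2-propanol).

1-bromo-4-methyloctan-4-ol

The longest carbon chain that includes the –OH group has 8 carbons, so the parent hydride is octane.
The principal characteristic group is an alcohol (–OH), named with the suffix -ol.
Number the chain so that numbering from this end puts the hydroxyl group at C-4 rather than C-5.
That gives the hydroxyl at C-4; a bromo group at C-1; a methyl group at C-4.
Substituent prefixes are cited in alphabetical order (multiplying prefixes like di-/tri- are ignored for ordering).
Assembling the pieces gives 1-bromo-4-methyloctan-4-ol.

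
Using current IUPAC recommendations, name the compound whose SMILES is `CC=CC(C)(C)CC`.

The longest carbon chain that includes the multiple bond has 6 carbons, so the parent hydride is hexane.
There is one C=C double bond, indicated by the ending -ene.
The numbering direction is chosen so that numbering from this end puts the double bond at C-2 rather than C-4.
That gives the double bond between C-2 and C-3; two methyl groups at C-4.
Putting it together: 4,4-dimethylhex-2-ene.

4,4-dimethylhex-2-ene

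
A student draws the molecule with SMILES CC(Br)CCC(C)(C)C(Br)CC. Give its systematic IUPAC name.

2,6-dibromo-5,5-dimethyloctane

The parent chain contains 8 carbons (octane).
The numbering direction is chosen so that the substituent locant set {2,5,5,6} is lower than {3,4,4,7} at the first point of difference.
With this numbering: bromo groups at C-2 and C-6; two methyl groups at C-5.
Substituent prefixes are cited in alphabetical order (multiplying prefixes like di-/tri- are ignored for ordering).
The name is 2,6-dibromo-5,5-dimethyloctane.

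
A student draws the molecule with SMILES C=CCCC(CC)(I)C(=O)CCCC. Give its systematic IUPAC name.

Counting along the main chain through the carbonyl and the multiple bond gives 10 carbons: the parent is decane.
The principal characteristic group is a ketone (C=O on an internal carbon), named with the suffix -one.
There is one C=C double bond, indicated by the ending -ene.
Number the chain so that numbering from this end puts the carbonyl group at C-5 rather than C-6.
With this numbering: the carbonyl at C-5; the double bond between C-9 and C-10; an ethyl group at C-6; an iodo group at C-6.
Substituent prefixes are cited in alphabetical order (multiplying prefixes like di-/tri- are ignored for ordering).
Putting it together: 6-ethyl-6-iododec-9-en-5-one.

6-ethyl-6-iododec-9-en-5-one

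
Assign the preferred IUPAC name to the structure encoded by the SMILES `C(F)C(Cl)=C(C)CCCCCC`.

2-chloro-1-fluoro-3-methylnon-2-ene

The longest chain bearing the multiple bond is 9 carbons long (nonane).
A C=C double bond in the chain gives the infix -ene-.
Number the chain so that numbering from this end puts the double bond at C-2 rather than C-7.
This places the double bond between C-2 and C-3; a chloro group at C-2; a fluoro group at C-1; a methyl group at C-3.
Substituent prefixes are cited in alphabetical order (multiplying prefixes like di-/tri- are ignored for ordering).
Putting it together: 2-chloro-1-fluoro-3-methylnon-2-ene.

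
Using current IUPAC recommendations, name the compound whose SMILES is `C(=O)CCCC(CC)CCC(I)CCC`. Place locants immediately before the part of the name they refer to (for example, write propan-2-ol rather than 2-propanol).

5-ethyl-8-iodoundecanal

Counting along the main chain through the –CHO group gives 11 carbons: the parent is undecane.
The principal characteristic group is an aldehyde (terminal –CHO), named with the suffix -al.
Choose the numbering such that the aldehyde carbon is C-1 by definition.
With this numbering: an ethyl group at C-5; an iodo group at C-8.
The substituents are ordered alphabetically, ignoring any di-/tri- multipliers.
Putting it together: 5-ethyl-8-iodoundecanal.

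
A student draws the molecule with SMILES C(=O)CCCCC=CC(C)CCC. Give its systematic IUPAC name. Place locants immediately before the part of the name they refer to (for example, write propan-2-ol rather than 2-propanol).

8-methylundec-6-enal

Counting along the main chain through the –CHO group and the multiple bond gives 11 carbons: the parent is undecane.
The highest-priority functional group is an aldehyde (terminal –CHO), so the name ends in -al.
There is one C=C double bond, indicated by the ending -ene.
The numbering direction is chosen so that the aldehyde carbon is C-1 by definition.
That gives the double bond between C-6 and C-7; a methyl group at C-8.
Putting it together: 8-methylundec-6-enal.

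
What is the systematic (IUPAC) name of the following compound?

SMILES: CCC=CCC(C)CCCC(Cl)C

Counting along the main chain through the multiple bond gives 11 carbons: the parent is undecane.
There is one C=C double bond, indicated by the ending -ene.
Choose the numbering such that numbering from this end puts the double bond at C-3 rather than C-8.
That gives the double bond between C-3 and C-4; a chloro group at C-10; a methyl group at C-6.
Substituent prefixes are cited in alphabetical order (multiplying prefixes like di-/tri- are ignored for ordering).
Assembling the pieces gives 10-chloro-6-methylundec-3-ene.

10-chloro-6-methylundec-3-ene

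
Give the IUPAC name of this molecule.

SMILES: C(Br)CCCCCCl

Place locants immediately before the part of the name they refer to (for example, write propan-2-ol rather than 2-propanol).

The longest carbon chain is 6 atoms: the parent is hexane.
Number the chain so that the locant sets are identical either way, so the alphabetically earlier bromo substituent takes the lower locant (1 rather than 6).
That gives a bromo group at C-1; a chloro group at C-6.
The substituents are ordered alphabetically, ignoring any di-/tri- multipliers.
Assembling the pieces gives 1-bromo-6-chlorohexane.

1-bromo-6-chlorohexane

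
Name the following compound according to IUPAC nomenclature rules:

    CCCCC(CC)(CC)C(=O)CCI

The longest chain bearing the carbonyl is 8 carbons long (octane).
The highest-priority functional group is a ketone (C=O on an internal carbon), so the name ends in -one.
Number the chain so that numbering from this end puts the carbonyl group at C-3 rather than C-6.
With this numbering: the carbonyl at C-3; two ethyl groups at C-4; an iodo group at C-1.
Prefixes are listed alphabetically: ethyl, iodo.
Assembling the pieces gives 4,4-diethyl-1-iodooctan-3-one.

4,4-diethyl-1-iodooctan-3-one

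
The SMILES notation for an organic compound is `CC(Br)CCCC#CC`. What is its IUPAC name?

7-bromooct-2-yne

The longest chain bearing the multiple bond is 8 carbons long (octane).
There is one C≡C triple bond, indicated by the ending -yne.
Number the chain so that numbering from this end puts the triple bond at C-2 rather than C-6.
With this numbering: the triple bond between C-2 and C-3; a bromo group at C-7.
The name is 7-bromooct-2-yne.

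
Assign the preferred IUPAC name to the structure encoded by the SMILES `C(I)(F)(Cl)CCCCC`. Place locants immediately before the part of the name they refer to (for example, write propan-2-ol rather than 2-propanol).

The parent chain contains 6 carbons (hexane).
Choose the numbering such that the substituent locant set {1,1,1} is lower than {6,6,6} at the first point of difference.
This places a chloro group at C-1; a fluoro group at C-1; an iodo group at C-1.
Substituent prefixes are cited in alphabetical order (multiplying prefixes like di-/tri- are ignored for ordering).
The name is 1-chloro-1-fluoro-1-iodohexane.

1-chloro-1-fluoro-1-iodohexane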